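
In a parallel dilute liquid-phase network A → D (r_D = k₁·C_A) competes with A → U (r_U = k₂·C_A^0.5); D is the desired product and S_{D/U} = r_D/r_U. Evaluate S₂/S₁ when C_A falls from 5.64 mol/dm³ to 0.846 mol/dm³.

S_{D/U} = (k₁/k₂)·C_A^0.5, so S₂/S₁ = (C_{A,2}/C_{A,1})^0.5.
= (0.846/5.64)^0.5 = (0.1500)^0.5 = 0.387.
Selectivity toward D falls as C_A falls — high-concentration operation is favoured.

0.387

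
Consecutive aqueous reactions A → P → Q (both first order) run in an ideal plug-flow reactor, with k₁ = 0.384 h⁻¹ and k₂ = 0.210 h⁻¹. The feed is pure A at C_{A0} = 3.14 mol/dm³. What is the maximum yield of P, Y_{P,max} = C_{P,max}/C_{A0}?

0.483

Evaluating C_P at τ_opt = ln(k₂/k₁)/(k₂−k₁) gives C_{P,max}/C_{A0} = (k₁/k₂)^[k₂/(k₂−k₁)].
= (0.384/0.210)^(0.210/(0.210−0.384)) = (1.829)^(-1.207) = 0.4827.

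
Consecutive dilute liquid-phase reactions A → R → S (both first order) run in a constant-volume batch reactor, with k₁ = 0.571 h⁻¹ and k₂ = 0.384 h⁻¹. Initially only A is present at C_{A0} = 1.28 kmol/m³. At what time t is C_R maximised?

2.12 h

Setting dC_R/dt = 0 gives t_opt = ln(k₂/k₁)/(k₂−k₁).
= ln(0.384/0.571)/(0.384−0.571) = ln(0.6725)/-0.1870 = -0.3967/-0.1870 = 2.12 h.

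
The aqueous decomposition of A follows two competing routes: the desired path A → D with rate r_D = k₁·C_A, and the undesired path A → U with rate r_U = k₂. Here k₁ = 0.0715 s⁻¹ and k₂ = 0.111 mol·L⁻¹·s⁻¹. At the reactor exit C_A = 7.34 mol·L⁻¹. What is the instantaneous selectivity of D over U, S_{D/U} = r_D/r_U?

4.73

S_{D/U} = r_D/r_U = (k₁·C_A)/(k₂) = (k₁/k₂)·C_A.
= (0.0715×7.340) / (0.111) = 0.5248/0.1110 = 4.73.
Since the desired path is higher order in A, keeping C_A high (PFR or concentrated feed) favours D.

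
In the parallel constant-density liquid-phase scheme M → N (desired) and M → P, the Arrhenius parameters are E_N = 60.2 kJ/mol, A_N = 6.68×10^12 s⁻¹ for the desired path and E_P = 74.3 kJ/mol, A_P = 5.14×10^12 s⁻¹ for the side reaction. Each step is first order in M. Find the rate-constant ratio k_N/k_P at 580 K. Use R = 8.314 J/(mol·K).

With equal orders, S_{N/P} = k_N/k_P = (A_N/A_P)·exp[(E_P−E_N)/(RT)].
(E_P−E_N)/(RT) = (74.3−60.2)×10³/(8.314×580) = 14100/4822 = 2.924.
k_N/k_P = (6.68×10^12/5.14×10^12)·exp(2.924) = 1.300 × 18.62 = 24.2.

24.2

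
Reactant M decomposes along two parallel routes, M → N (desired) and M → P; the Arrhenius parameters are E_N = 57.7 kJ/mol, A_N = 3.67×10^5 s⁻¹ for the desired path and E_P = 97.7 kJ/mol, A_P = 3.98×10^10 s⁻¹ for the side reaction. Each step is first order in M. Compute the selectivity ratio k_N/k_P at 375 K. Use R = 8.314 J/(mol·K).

3.44

k_N/k_P = (A_N/A_P)·exp[−(E_N−E_P)/(RT)] = (A_N/A_P)·exp[(E_P−E_N)/(RT)].
(E_P−E_N)/(RT) = (97.7−57.7)×10³/(8.314×375) = 40000/3118 = 12.83.
k_N/k_P = (3.67×10^5/3.98×10^10)·exp(12.83) = 9.221×10^-6 × 3.732×10^5 = 3.44.
Since E_N < E_P, lowering the temperature improves selectivity toward N.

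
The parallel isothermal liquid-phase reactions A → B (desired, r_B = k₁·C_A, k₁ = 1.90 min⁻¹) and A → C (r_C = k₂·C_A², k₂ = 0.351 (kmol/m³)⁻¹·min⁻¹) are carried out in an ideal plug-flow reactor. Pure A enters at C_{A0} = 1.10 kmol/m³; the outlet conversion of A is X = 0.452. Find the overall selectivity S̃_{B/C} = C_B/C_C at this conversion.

6.38

C_A = C_{A0}(1−X) = 0.6028 kmol/m³.
Along a PFR/batch, dC_B/dC_A = −r_B/(r_B+r_C) = −k₁/(k₁+k₂·C_A).
Integrating from C_{A0} to C_A: C_B = (1.90/0.351)·ln[(1.90+0.351·1.10)/(1.90+0.351·0.603)] = 5.413·ln(2.286/2.112) = 0.4299 kmol/m³.
C_C = (C_{A0}−C_A)−C_B = 0.06735 kmol/m³; S̃_{B/C} = 0.4299/0.06735 = 6.38.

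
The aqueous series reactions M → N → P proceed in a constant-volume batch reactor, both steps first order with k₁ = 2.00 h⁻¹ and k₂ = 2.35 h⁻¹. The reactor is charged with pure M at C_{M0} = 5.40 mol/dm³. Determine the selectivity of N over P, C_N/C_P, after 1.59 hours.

For first-order series with pure M initially, C_N(t) = k₁C_{M0}/(k₂−k₁)·(e^(−k₁t) − e^(−k₂t)).
e^(−k₁t) = e^(−2.00×1.59) = e^(−3.180) = 0.04159; e^(−k₂t) = e^(−3.737) = 0.02384.
C_N = 2.00×5.40/(2.35−2.00) × (0.04159−0.02384) = 30.86×0.01775 = 0.5477 mol/dm³.
C_M = C_{M0}e^(−k₁t) = 0.2246 mol/dm³, so C_P = C_{M0}−C_M−C_N = 4.628 mol/dm³; C_N/C_P = 0.118.

0.118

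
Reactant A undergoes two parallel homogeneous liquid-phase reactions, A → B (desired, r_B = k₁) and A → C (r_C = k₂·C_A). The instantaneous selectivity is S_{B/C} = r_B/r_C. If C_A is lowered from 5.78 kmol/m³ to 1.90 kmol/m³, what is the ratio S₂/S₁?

S_{B/C} = (k₁/k₂)·C_A⁻¹, so S₂/S₁ = (C_{A,2}/C_{A,1})⁻¹.
= 5.78/1.90 = 3.04.

3.04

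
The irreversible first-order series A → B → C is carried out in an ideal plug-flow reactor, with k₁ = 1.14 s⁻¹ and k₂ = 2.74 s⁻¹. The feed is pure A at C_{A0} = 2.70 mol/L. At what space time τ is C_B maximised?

For first-order series the maximum of C_B occurs at τ_opt = ln(k₂/k₁)/(k₂−k₁).
= ln(2.74/1.14)/(2.74−1.14) = ln(2.404)/1.600 = 0.8769/1.600 = 0.548 s.

0.548 s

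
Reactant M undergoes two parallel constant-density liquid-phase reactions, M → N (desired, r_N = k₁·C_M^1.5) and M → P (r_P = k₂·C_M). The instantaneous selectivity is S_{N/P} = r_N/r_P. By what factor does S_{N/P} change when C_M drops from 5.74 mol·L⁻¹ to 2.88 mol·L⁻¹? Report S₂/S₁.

S_{N/P} = (k₁/k₂)·C_M^0.5, so S₂/S₁ = (C_{M,2}/C_{M,1})^0.5.
= (2.88/5.74)^0.5 = (0.5017)^0.5 = 0.708.
Selectivity toward N falls as C_M falls — high-concentration operation is favoured.

0.708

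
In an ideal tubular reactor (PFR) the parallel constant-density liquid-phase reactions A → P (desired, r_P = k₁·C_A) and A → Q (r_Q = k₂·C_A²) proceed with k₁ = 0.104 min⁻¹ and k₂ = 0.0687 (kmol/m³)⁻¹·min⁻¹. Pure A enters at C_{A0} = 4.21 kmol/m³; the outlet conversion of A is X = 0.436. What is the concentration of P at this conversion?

0.585 kmol/m³

C_A = C_{A0}(1−X) = 2.374 kmol/m³.
Along a PFR/batch, dC_P/dC_A = −r_P/(r_P+r_Q) = −k₁/(k₁+k₂·C_A).
Integrating from C_{A0} to C_A: C_P = (0.104/0.0687)·ln[(0.104+0.0687·4.21)/(0.104+0.0687·2.37)] = 1.514·ln(0.3932/0.2671) = 0.5854 kmol/m³.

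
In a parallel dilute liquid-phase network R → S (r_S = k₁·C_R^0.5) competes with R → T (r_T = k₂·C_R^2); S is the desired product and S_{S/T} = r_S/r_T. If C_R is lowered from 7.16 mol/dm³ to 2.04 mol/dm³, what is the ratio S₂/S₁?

S_{S/T} = (k₁/k₂)·C_R^-1.5, so S₂/S₁ = (C_{R,2}/C_{R,1})^-1.5.
= (2.04/7.16)^(-1.5) = (0.2849)^(-1.5) = 6.58.

6.58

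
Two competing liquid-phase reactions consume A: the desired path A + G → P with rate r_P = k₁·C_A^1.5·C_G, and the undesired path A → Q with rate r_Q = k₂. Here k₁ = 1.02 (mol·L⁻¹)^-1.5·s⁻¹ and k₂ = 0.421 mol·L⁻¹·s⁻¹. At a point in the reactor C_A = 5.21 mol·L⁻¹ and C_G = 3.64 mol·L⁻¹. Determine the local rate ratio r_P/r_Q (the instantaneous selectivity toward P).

S_{P/Q} = r_P/r_Q = (k₁·C_A^1.5·C_G)/(k₂) = (k₁/k₂)·C_A^1.5·C_G.
= (1.02×5.210^1.5×3.640) / (0.421) = 44.15/0.4210 = 105.

105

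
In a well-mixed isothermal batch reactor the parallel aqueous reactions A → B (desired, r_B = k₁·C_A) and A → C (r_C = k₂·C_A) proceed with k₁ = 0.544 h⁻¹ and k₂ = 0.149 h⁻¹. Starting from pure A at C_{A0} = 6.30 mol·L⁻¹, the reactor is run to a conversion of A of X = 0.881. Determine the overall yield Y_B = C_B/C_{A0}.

0.692

C_A = C_{A0}(1−X) = 0.7497 mol·L⁻¹.
Both paths are first order in A, so the instantaneous fraction to B is constant: dC_B/d(−C_A) = k₁/(k₁+k₂) = 0.7850.
C_B = 0.7850·(C_{A0}−C_A) = 0.7850×5.550 = 4.36 mol·L⁻¹.
Y_B = C_B/C_{A0} = 4.357/6.30 = 0.692.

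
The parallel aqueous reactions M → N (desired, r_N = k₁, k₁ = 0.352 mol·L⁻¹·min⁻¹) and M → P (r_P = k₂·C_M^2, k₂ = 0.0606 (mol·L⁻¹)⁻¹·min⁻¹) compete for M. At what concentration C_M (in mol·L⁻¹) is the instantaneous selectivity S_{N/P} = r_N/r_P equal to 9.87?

S_{N/P} = (k₁/k₂)·C_M^-2 ⇒ C_M = (S·k₂/k₁)^(-0.5).
= (9.87×0.0606/0.352)^(-0.5) = (1.699)^(-0.5) = 0.767 mol·L⁻¹.

0.767 mol·L⁻¹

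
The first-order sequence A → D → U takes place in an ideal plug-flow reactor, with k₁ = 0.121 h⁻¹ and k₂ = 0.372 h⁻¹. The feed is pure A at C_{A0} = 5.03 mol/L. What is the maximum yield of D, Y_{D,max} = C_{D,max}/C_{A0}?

Evaluating C_D at τ_opt = ln(k₂/k₁)/(k₂−k₁) gives C_{D,max}/C_{A0} = (k₁/k₂)^[k₂/(k₂−k₁)].
= (0.121/0.372)^(0.372/(0.372−0.121)) = (0.3253)^(1.482) = 0.1893.

0.189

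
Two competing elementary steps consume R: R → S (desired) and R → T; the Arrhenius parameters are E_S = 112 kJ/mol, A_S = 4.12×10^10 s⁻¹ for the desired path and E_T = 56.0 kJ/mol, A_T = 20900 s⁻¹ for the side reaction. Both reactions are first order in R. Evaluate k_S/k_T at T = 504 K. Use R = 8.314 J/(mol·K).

k_S/k_T = (A_S/A_T)·exp[−(E_S−E_T)/(RT)] = (A_S/A_T)·exp[(E_T−E_S)/(RT)].
(E_T−E_S)/(RT) = (56.0−112)×10³/(8.314×504) = -56000/4190 = -13.36.
k_S/k_T = (4.12×10^10/20900)·exp(-13.36) = 1.971×10^6 × 1.570×10^-6 = 3.10.

3.10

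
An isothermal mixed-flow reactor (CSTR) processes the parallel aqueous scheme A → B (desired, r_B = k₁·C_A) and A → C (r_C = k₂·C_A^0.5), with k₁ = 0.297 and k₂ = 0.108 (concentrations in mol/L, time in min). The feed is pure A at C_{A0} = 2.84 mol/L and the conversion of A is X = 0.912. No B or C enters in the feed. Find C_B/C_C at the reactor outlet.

Exit C_A = C_{A0}(1−X) = 2.84×0.0880 = 0.2499 mol/L.
A CSTR operates uniformly at the exit composition, giving r_B = 0.07423 and r_C = 0.05399 (each k·C_A^n at C_A = 0.2499).
Overall selectivity = C_B/C_C = r_Bτ/(r_Cτ) = r_B/r_C = 1.37.

1.37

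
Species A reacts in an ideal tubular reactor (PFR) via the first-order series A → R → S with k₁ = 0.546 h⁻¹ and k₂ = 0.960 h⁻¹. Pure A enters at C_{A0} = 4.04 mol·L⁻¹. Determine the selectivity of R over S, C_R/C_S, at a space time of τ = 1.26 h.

1.18

For first-order series with pure A initially, C_R(τ) = k₁C_{A0}/(k₂−k₁)·(e^(−k₁τ) − e^(−k₂τ)).
e^(−k₁τ) = e^(−0.546×1.26) = e^(−0.6880) = 0.5026; e^(−k₂τ) = e^(−1.210) = 0.2983.
C_R = 0.546×4.04/(0.960−0.546) × (0.5026−0.2983) = 5.328×0.2043 = 1.088 mol·L⁻¹.
C_A = C_{A0}e^(−k₁τ) = 2.031 mol·L⁻¹, so C_S = C_{A0}−C_A−C_R = 0.9210 mol·L⁻¹; C_R/C_S = 1.18.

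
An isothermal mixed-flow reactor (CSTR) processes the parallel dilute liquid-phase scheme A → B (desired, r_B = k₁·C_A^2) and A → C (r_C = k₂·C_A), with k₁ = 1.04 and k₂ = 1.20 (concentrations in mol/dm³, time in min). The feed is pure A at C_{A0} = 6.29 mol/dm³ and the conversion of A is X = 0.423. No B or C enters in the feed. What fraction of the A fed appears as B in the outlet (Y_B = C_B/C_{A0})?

Exit C_A = C_{A0}(1−X) = 6.29×0.577 = 3.629 mol/dm³.
A CSTR operates uniformly at the exit composition, giving r_B = 13.70 and r_C = 4.355 (each k·C_A^n at C_A = 3.629).
Fraction of consumed A going to B: r_B/(r_B+r_C) = 0.7588.
C_B = 0.7588·C_{A0}·X = 0.7588×6.29×0.423 = 2.02 mol/dm³; Y_B = C_B/C_{A0} = 0.321.

0.321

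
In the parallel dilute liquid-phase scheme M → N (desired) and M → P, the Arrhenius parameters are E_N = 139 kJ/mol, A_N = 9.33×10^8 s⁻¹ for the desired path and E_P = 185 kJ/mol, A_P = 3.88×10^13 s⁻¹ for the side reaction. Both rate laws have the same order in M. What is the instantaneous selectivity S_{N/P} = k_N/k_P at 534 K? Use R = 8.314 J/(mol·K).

k_N/k_P = (A_N/A_P)·exp[−(E_N−E_P)/(RT)] = (A_N/A_P)·exp[(E_P−E_N)/(RT)].
(E_P−E_N)/(RT) = (185−139)×10³/(8.314×534) = 46000/4440 = 10.36.
k_N/k_P = (9.33×10^8/3.88×10^13)·exp(10.36) = 2.405×10^-5 × 31606 = 0.760.
Since E_N < E_P, lowering the temperature improves selectivity toward N.

0.760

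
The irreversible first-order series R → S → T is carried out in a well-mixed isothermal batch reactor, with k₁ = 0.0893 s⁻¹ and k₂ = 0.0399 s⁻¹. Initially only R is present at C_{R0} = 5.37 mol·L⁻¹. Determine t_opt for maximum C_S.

Setting dC_S/dt = 0 gives t_opt = ln(k₂/k₁)/(k₂−k₁).
= ln(0.0399/0.0893)/(0.0399−0.0893) = ln(0.4468)/-0.04940 = -0.8056/-0.04940 = 16.3 s.

16.3 s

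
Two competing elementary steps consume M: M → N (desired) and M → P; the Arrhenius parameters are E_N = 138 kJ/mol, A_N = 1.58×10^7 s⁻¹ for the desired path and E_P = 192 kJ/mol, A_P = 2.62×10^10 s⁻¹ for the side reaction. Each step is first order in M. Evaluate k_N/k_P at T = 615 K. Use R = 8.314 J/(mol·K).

Since both paths have the same order in M, the concentration cancels and S_{N/P} = k_N/k_P = (A_N/A_P)·exp[(E_P−E_N)/(RT)].
(E_P−E_N)/(RT) = (192−138)×10³/(8.314×615) = 54000/5113 = 10.56.
k_N/k_P = (1.58×10^7/2.62×10^10)·exp(10.56) = 6.031×10^-4 × 38603 = 23.3.

23.3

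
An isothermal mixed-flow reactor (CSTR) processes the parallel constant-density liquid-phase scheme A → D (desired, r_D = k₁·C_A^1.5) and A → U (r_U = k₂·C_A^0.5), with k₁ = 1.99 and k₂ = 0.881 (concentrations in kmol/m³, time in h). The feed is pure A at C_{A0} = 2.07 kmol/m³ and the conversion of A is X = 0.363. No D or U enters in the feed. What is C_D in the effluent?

0.563 kmol/m³

Exit C_A = C_{A0}(1−X) = 2.07×0.637 = 1.319 kmol/m³.
Rates in a CSTR are evaluated at the outlet concentration: r_D = 1.99×1.319^1.5 = 3.013, r_U = 0.881×1.319^0.5 = 1.012.
Fraction of consumed A going to D: r_D/(r_D+r_U) = 0.7486.
C_D = 0.7486·C_{A0}·X = 0.7486×2.07×0.363 = 0.563 kmol/m³.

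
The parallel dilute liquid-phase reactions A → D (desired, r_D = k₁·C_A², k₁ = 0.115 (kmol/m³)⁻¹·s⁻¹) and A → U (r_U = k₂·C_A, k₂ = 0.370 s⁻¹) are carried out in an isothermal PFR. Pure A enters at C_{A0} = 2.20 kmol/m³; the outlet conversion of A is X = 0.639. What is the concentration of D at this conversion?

C_A = C_{A0}(1−X) = 0.7942 kmol/m³.
Along a PFR/batch, dC_U/dC_A = −r_U/(r_D+r_U) = −k₂/(k₂+k₁·C_A).
Integrating from C_{A0} to C_A: C_U = (0.370/0.115)·ln[(0.370+0.115·2.20)/(0.370+0.115·0.794)] = 3.217·ln(0.6230/0.4613) = 0.9666 kmol/m³.
Then C_D = (C_{A0}−C_A) − C_U = 1.406 − 0.9666 = 0.4392 kmol/m³.

0.439 kmol/m³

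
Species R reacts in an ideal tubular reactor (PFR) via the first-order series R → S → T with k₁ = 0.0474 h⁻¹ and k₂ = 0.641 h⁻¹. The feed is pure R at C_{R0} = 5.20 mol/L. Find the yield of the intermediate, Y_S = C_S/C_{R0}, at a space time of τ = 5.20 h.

0.0596

Solving the coupled first-order balances gives C_S(τ) = [k₁/(k₂−k₁)]·C_{R0}·(e^(−k₁τ) − e^(−k₂τ)).
e^(−k₁τ) = e^(−0.0474×5.20) = e^(−0.2465) = 0.7815; e^(−k₂τ) = e^(−3.333) = 0.03568.
C_S = 0.0474×5.20/(0.641−0.0474) × (0.7815−0.03568) = 0.4152×0.7459 = 0.3097 mol/L.
Y_S = C_S/C_{R0} = 0.3097/5.20 = 0.0596.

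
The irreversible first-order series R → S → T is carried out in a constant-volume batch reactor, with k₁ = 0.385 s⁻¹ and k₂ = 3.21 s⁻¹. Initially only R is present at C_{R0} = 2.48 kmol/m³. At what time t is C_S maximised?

0.751 s

Setting dC_S/dt = 0 gives t_opt = ln(k₂/k₁)/(k₂−k₁).
= ln(3.21/0.385)/(3.21−0.385) = ln(8.338)/2.825 = 2.121/2.825 = 0.751 s.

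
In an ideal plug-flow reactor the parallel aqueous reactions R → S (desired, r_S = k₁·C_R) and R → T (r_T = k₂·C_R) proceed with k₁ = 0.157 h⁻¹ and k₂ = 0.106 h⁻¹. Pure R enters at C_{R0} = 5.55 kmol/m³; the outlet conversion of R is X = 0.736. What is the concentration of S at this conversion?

C_R = C_{R0}(1−X) = 1.465 kmol/m³.
Both paths are first order in R, so the instantaneous fraction to S is constant: dC_S/d(−C_R) = k₁/(k₁+k₂) = 0.5970.
C_S = 0.5970·(C_{R0}−C_R) = 0.5970×4.085 = 2.44 kmol/m³.

2.44 kmol/m³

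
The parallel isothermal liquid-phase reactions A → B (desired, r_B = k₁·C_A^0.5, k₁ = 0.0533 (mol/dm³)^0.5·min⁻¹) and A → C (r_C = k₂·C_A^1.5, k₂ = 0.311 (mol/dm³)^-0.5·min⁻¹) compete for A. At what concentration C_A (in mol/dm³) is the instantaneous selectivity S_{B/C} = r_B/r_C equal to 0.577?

S_{B/C} = (k₁/k₂)·C_A⁻¹ ⇒ C_A = (S·k₂/k₁)^(-1).
= (0.577×0.311/0.0533)^(-1) = (3.367)^(-1) = 0.297 mol/dm³.

0.297 mol/dm³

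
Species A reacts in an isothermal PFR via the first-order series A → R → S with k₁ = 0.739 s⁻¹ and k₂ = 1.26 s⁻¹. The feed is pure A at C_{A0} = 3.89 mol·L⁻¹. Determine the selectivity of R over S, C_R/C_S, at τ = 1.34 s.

0.728

The intermediate concentration in a first-order A→B→C sequence is C_R = k₁C_{A0}(e^(−k₁τ) − e^(−k₂τ))/(k₂−k₁).
e^(−k₁τ) = e^(−0.739×1.34) = e^(−0.9903) = 0.3715; e^(−k₂τ) = e^(−1.688) = 0.1848.
C_R = 0.739×3.89/(1.26−0.739) × (0.3715−0.1848) = 5.518×0.1867 = 1.030 mol·L⁻¹.
C_A = C_{A0}e^(−k₁τ) = 1.445 mol·L⁻¹, so C_S = C_{A0}−C_A−C_R = 1.415 mol·L⁻¹; C_R/C_S = 0.728.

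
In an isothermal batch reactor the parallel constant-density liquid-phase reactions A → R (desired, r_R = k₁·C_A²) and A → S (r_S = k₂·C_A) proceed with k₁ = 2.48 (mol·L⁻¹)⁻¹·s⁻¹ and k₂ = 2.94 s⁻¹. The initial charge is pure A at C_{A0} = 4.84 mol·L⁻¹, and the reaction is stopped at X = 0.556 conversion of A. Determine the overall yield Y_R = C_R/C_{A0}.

0.411

C_A = C_{A0}(1−X) = 2.149 mol·L⁻¹.
Along a PFR/batch, dC_S/dC_A = −r_S/(r_R+r_S) = −k₂/(k₂+k₁·C_A).
Integrating from C_{A0} to C_A: C_S = (2.94/2.48)·ln[(2.94+2.48·4.84)/(2.94+2.48·2.15)] = 1.185·ln(14.94/8.269) = 0.7014 mol·L⁻¹.
Then C_R = (C_{A0}−C_A) − C_S = 2.691 − 0.7014 = 1.990 mol·L⁻¹.
Y_R = C_R/C_{A0} = 1.990/4.84 = 0.411.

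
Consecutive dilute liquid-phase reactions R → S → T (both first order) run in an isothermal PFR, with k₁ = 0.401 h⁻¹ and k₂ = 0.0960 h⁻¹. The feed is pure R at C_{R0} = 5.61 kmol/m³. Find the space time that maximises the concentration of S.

Setting dC_S/dτ = 0 gives τ_opt = ln(k₂/k₁)/(k₂−k₁).
= ln(0.0960/0.401)/(0.0960−0.401) = ln(0.2394)/-0.3050 = -1.430/-0.3050 = 4.69 h.

4.69 h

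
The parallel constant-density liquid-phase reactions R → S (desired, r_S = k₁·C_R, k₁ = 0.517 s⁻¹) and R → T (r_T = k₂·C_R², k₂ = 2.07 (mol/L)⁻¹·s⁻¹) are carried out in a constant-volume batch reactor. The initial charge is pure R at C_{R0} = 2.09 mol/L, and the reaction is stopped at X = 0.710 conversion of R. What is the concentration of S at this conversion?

0.251 mol/L

C_R = C_{R0}(1−X) = 0.6061 mol/L.
Along a PFR/batch, dC_S/dC_R = −r_S/(r_S+r_T) = −k₁/(k₁+k₂·C_R).
Integrating from C_{R0} to C_R: C_S = (0.517/2.07)·ln[(0.517+2.07·2.09)/(0.517+2.07·0.606)] = 0.2498·ln(4.843/1.772) = 0.2512 mol/L.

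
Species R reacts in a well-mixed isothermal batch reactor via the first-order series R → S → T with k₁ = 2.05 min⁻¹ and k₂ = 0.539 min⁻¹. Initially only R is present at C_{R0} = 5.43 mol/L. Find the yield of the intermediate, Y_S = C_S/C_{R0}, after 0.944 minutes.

0.620

For first-order series with pure R initially, C_S(t) = k₁C_{R0}/(k₂−k₁)·(e^(−k₁t) − e^(−k₂t)).
e^(−k₁t) = e^(−2.05×0.944) = e^(−1.935) = 0.1444; e^(−k₂t) = e^(−0.5088) = 0.6012.
C_S = 2.05×5.43/(0.539−2.05) × (0.1444−0.6012) = (-7.367)×(-0.4568) = 3.365 mol/L.
Y_S = C_S/C_{R0} = 3.365/5.43 = 0.620.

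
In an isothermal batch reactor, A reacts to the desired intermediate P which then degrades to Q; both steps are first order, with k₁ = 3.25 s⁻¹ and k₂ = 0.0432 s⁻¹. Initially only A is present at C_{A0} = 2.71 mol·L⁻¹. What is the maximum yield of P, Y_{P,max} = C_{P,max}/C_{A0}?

At the optimum, C_{P,max}/C_{A0} = (k₁/k₂)^[k₂/(k₂−k₁)].
= (3.25/0.0432)^(0.0432/(0.0432−3.25)) = (75.23)^(-0.01347) = 0.9435.

0.943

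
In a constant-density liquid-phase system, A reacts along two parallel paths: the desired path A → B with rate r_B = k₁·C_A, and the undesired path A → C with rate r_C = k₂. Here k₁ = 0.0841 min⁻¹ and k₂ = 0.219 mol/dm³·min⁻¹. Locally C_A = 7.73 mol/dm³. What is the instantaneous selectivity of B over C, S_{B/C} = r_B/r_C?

S_{B/C} = r_B/r_C = (k₁·C_A)/(k₂) = (k₁/k₂)·C_A.
= (0.0841×7.730) / (0.219) = 0.6501/0.2190 = 2.97.

2.97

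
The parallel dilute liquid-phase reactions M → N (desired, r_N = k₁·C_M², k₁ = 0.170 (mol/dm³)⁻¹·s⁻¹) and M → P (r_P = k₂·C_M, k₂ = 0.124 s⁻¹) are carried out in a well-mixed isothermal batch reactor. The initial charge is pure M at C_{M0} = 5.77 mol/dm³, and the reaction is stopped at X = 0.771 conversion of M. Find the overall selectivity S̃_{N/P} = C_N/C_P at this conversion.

C_M = C_{M0}(1−X) = 1.321 mol/dm³.
Along a PFR/batch, dC_P/dC_M = −r_P/(r_N+r_P) = −k₂/(k₂+k₁·C_M).
Integrating from C_{M0} to C_M: C_P = (0.124/0.170)·ln[(0.124+0.170·5.77)/(0.124+0.170·1.32)] = 0.7294·ln(1.105/0.3486) = 0.8414 mol/dm³.
Then C_N = (C_{M0}−C_M) − C_P = 4.449 − 0.8414 = 3.607 mol/dm³.
S̃_{N/P} = C_N/C_P = 3.607/0.8414 = 4.29.

4.29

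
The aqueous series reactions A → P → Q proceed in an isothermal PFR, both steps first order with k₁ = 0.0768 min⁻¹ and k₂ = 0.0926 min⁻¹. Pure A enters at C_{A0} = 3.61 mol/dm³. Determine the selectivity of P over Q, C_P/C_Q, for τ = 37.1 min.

0.153

The intermediate concentration in a first-order A→B→C sequence is C_P = k₁C_{A0}(e^(−k₁τ) − e^(−k₂τ))/(k₂−k₁).
e^(−k₁τ) = e^(−0.0768×37.1) = e^(−2.849) = 0.05789; e^(−k₂τ) = e^(−3.435) = 0.03221.
C_P = 0.0768×3.61/(0.0926−0.0768) × (0.05789−0.03221) = 17.55×0.02568 = 0.4505 mol/dm³.
C_A = C_{A0}e^(−k₁τ) = 0.2090 mol/dm³, so C_Q = C_{A0}−C_A−C_P = 2.950 mol/dm³; C_P/C_Q = 0.153.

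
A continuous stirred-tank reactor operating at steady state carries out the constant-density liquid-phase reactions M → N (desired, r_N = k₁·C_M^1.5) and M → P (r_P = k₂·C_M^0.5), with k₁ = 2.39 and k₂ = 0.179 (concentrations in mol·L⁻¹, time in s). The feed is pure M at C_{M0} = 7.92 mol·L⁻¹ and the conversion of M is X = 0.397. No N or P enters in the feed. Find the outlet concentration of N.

3.10 mol·L⁻¹

Exit C_M = C_{M0}(1−X) = 7.92×0.603 = 4.776 mol·L⁻¹.
Rates in a CSTR are evaluated at the outlet concentration: r_N = 2.39×4.776^1.5 = 24.94, r_P = 0.179×4.776^0.5 = 0.3912.
Fraction of consumed M going to N: r_N/(r_N+r_P) = 0.9846.
C_N = 0.9846·C_{M0}·X = 0.9846×7.92×0.397 = 3.10 mol·L⁻¹.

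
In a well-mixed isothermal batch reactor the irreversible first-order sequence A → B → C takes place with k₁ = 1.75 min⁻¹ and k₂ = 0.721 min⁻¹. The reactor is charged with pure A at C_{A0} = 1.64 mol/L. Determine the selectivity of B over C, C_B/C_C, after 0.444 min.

The intermediate concentration in a first-order A→B→C sequence is C_B = k₁C_{A0}(e^(−k₁t) − e^(−k₂t))/(k₂−k₁).
e^(−k₁t) = e^(−1.75×0.444) = e^(−0.7770) = 0.4598; e^(−k₂t) = e^(−0.3201) = 0.7261.
C_B = 1.75×1.64/(0.721−1.75) × (0.4598−0.7261) = (-2.789)×(-0.2663) = 0.7427 mol/L.
C_A = C_{A0}e^(−k₁t) = 0.7540 mol/L, so C_C = C_{A0}−C_A−C_B = 0.1433 mol/L; C_B/C_C = 5.18.

5.18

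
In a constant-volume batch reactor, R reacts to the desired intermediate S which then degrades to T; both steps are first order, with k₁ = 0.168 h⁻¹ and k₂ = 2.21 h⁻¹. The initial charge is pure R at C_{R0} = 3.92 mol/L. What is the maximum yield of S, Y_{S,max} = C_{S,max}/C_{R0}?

At the optimum, C_{S,max}/C_{R0} = (k₁/k₂)^[k₂/(k₂−k₁)].
= (0.168/2.21)^(2.21/(2.21−0.168)) = (0.07602)^(1.082) = 0.06150.

0.0615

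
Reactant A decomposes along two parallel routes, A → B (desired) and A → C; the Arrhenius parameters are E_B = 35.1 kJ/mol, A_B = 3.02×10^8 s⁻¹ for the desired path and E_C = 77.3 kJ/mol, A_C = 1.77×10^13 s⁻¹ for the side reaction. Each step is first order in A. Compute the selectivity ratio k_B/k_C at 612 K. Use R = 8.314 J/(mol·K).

0.0682

Since both paths have the same order in A, the concentration cancels and S_{B/C} = k_B/k_C = (A_B/A_C)·exp[(E_C−E_B)/(RT)].
(E_C−E_B)/(RT) = (77.3−35.1)×10³/(8.314×612) = 42200/5088 = 8.294.
k_B/k_C = (3.02×10^8/1.77×10^13)·exp(8.294) = 1.706×10^-5 × 3999 = 0.0682.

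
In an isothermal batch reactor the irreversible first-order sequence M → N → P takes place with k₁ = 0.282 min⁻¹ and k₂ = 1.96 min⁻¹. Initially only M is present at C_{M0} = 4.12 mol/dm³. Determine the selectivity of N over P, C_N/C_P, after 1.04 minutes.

0.686

For first-order series with pure M initially, C_N(t) = k₁C_{M0}/(k₂−k₁)·(e^(−k₁t) − e^(−k₂t)).
e^(−k₁t) = e^(−0.282×1.04) = e^(−0.2933) = 0.7458; e^(−k₂t) = e^(−2.038) = 0.1302.
C_N = 0.282×4.12/(1.96−0.282) × (0.7458−0.1302) = 0.6924×0.6156 = 0.4262 mol/dm³.
C_M = C_{M0}e^(−k₁t) = 3.073 mol/dm³, so C_P = C_{M0}−C_M−C_N = 0.6210 mol/dm³; C_N/C_P = 0.686.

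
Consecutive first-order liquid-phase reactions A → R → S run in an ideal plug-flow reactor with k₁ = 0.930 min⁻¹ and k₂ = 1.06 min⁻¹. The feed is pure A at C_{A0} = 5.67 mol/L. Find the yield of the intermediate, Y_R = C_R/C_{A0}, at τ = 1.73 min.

0.288

The intermediate concentration in a first-order A→B→C sequence is C_R = k₁C_{A0}(e^(−k₁τ) − e^(−k₂τ))/(k₂−k₁).
e^(−k₁τ) = e^(−0.930×1.73) = e^(−1.609) = 0.2001; e^(−k₂τ) = e^(−1.834) = 0.1598.
C_R = 0.930×5.67/(1.06−0.930) × (0.2001−0.1598) = 40.56×0.04030 = 1.635 mol/L.
Y_R = C_R/C_{A0} = 1.635/5.67 = 0.288.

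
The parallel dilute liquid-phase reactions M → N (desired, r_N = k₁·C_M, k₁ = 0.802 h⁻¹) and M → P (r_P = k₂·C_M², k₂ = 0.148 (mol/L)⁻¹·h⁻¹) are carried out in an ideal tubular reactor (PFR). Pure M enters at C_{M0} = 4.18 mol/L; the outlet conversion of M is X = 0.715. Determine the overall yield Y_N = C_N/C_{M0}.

0.484

C_M = C_{M0}(1−X) = 1.191 mol/L.
Along a PFR/batch, dC_N/dC_M = −r_N/(r_N+r_P) = −k₁/(k₁+k₂·C_M).
Integrating from C_{M0} to C_M: C_N = (0.802/0.148)·ln[(0.802+0.148·4.18)/(0.802+0.148·1.19)] = 5.419·ln(1.421/0.9783) = 2.021 mol/L.
Y_N = C_N/C_{M0} = 2.021/4.18 = 0.484.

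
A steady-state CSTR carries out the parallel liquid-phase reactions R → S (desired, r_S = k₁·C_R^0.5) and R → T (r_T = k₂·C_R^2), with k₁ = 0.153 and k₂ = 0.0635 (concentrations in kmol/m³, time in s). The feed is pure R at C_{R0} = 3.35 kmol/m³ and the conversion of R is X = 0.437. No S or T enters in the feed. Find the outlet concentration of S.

0.706 kmol/m³

Exit C_R = C_{R0}(1−X) = 3.35×0.563 = 1.886 kmol/m³.
In a CSTR the entire volume is at exit conditions, so r_S = 0.153×1.886^0.5 = 0.2101 and r_T = 0.0635×1.886^2 = 0.2259.
Fraction of consumed R going to S: r_S/(r_S+r_T) = 0.4819.
C_S = 0.4819·C_{R0}·X = 0.4819×3.35×0.437 = 0.706 kmol/m³.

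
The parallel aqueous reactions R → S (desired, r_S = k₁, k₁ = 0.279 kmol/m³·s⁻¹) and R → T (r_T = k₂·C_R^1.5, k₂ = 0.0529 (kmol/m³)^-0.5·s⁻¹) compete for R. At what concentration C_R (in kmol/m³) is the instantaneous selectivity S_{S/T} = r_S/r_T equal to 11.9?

S_{S/T} = (k₁/k₂)·C_R^-1.5 ⇒ C_R = (S·k₂/k₁)^(1/(-1.5)).
= (11.9×0.0529/0.279)^(-0.6667) = (2.256)^(-0.6667) = 0.581 kmol/m³.

0.581 kmol/m³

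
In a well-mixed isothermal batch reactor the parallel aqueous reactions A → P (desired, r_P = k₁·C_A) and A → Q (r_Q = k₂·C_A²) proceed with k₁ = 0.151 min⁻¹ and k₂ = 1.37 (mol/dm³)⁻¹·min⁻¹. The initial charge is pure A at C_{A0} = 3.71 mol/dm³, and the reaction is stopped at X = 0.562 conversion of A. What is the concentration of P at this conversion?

0.0870 mol/dm³

C_A = C_{A0}(1−X) = 1.625 mol/dm³.
Along a PFR/batch, dC_P/dC_A = −r_P/(r_P+r_Q) = −k₁/(k₁+k₂·C_A).
Integrating from C_{A0} to C_A: C_P = (0.151/1.37)·ln[(0.151+1.37·3.71)/(0.151+1.37·1.62)] = 0.1102·ln(5.234/2.377) = 0.08698 mol/dm³.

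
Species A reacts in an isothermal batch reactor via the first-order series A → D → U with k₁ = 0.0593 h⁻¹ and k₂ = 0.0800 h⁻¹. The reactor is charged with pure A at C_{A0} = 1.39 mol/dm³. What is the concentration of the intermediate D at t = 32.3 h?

0.286 mol/dm³

Solving the coupled first-order balances gives C_D(t) = [k₁/(k₂−k₁)]·C_{A0}·(e^(−k₁t) − e^(−k₂t)).
e^(−k₁t) = e^(−0.0593×32.3) = e^(−1.915) = 0.1473; e^(−k₂t) = e^(−2.584) = 0.07547.
C_D = 0.0593×1.39/(0.0800−0.0593) × (0.1473−0.07547) = 3.982×0.07181 = 0.2860 mol/dm³.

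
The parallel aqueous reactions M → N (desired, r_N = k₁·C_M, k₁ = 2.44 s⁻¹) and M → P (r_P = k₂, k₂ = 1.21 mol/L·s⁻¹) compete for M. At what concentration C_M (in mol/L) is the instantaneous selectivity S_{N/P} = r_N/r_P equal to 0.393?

S_{N/P} = (k₁/k₂)·C_M ⇒ C_M = S·k₂/k₁.
= 0.393×1.21/2.44 = 0.195 mol/L.

0.195 mol/L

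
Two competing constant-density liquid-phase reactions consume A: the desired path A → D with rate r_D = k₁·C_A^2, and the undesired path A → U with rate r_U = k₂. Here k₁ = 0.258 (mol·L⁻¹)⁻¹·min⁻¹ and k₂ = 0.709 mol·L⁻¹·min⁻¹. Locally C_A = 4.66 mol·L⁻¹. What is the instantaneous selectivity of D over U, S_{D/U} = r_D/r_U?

S_{D/U} = r_D/r_U = (k₁·C_A^2)/(k₂) = (k₁/k₂)·C_A^2.
= (0.258×4.660^2) / (0.709) = 5.603/0.7090 = 7.90.
Since the desired path is higher order in A, keeping C_A high (PFR or concentrated feed) favours D.

7.90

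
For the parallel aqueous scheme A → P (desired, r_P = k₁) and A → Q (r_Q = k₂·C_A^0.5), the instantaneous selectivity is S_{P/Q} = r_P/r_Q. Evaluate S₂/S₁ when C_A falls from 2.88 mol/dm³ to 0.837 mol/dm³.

S_{P/Q} = (k₁/k₂)·C_A^-0.5, so S₂/S₁ = (C_{A,2}/C_{A,1})^-0.5.
= (0.837/2.88)^(-0.5) = (0.2906)^(-0.5) = 1.85.
Selectivity toward P rises as C_A falls — low-concentration operation is favoured.

1.85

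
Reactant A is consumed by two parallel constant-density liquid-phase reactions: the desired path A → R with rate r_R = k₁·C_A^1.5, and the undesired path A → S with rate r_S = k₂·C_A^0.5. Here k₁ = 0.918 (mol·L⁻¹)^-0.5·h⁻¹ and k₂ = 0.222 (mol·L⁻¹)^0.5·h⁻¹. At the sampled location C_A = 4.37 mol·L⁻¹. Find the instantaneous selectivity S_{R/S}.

S_{R/S} = r_R/r_S = (k₁·C_A^1.5)/(k₂·C_A^0.5) = (k₁/k₂)·C_A.
= (0.918×4.370^1.5) / (0.222×4.370^0.5) = 8.386/0.4641 = 18.1.
Since the desired path is higher order in A, keeping C_A high (PFR or concentrated feed) favours R.

18.1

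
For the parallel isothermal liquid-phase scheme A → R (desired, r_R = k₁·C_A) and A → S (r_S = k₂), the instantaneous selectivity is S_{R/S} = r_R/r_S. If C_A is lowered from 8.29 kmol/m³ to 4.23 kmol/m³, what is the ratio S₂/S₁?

S_{R/S} = (k₁/k₂)·C_A, so S₂/S₁ = (C_{A,2}/C_{A,1}).
= 4.23/8.29 = 0.510.

0.510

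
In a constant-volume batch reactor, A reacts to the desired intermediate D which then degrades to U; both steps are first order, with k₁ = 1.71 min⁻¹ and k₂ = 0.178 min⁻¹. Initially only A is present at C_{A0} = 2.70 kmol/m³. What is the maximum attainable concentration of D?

2.08 kmol/m³

Evaluating C_D at t_opt = ln(k₂/k₁)/(k₂−k₁) gives C_{D,max}/C_{A0} = (k₁/k₂)^[k₂/(k₂−k₁)].
= (1.71/0.178)^(0.178/(0.178−1.71)) = (9.607)^(-0.1162) = 0.7688.
C_{D,max} = 0.7688×2.70 = 2.08 kmol/m³.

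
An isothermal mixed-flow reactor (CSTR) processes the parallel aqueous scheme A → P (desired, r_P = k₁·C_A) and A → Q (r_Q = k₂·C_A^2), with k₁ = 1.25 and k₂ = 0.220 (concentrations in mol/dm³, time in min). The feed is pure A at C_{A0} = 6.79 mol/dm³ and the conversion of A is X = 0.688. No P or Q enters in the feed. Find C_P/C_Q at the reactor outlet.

2.68

Exit C_A = C_{A0}(1−X) = 6.79×0.312 = 2.118 mol/dm³.
A CSTR operates uniformly at the exit composition, giving r_P = 2.648 and r_Q = 0.9874 (each k·C_A^n at C_A = 2.118).
Overall selectivity = C_P/C_Q = r_Pτ/(r_Qτ) = r_P/r_Q = 2.68.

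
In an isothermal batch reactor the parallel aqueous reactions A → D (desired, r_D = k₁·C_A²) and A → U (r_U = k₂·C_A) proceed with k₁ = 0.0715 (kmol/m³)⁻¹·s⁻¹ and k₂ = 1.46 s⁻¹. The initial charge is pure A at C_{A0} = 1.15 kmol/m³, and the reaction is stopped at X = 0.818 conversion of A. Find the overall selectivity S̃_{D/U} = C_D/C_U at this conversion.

0.0331

C_A = C_{A0}(1−X) = 0.2093 kmol/m³.
Along a PFR/batch, dC_U/dC_A = −r_U/(r_D+r_U) = −k₂/(k₂+k₁·C_A).
Integrating from C_{A0} to C_A: C_U = (1.46/0.0715)·ln[(1.46+0.0715·1.15)/(1.46+0.0715·0.209)] = 20.42·ln(1.542/1.475) = 0.9105 kmol/m³.
Then C_D = (C_{A0}−C_A) − C_U = 0.9407 − 0.9105 = 0.03015 kmol/m³.
S̃_{D/U} = C_D/C_U = 0.03015/0.9105 = 0.0331.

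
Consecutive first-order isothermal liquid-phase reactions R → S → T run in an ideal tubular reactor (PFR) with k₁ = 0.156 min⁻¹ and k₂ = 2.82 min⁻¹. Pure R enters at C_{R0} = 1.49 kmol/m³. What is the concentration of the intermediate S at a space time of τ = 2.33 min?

Solving the coupled first-order balances gives C_S(τ) = [k₁/(k₂−k₁)]·C_{R0}·(e^(−k₁τ) − e^(−k₂τ)).
e^(−k₁τ) = e^(−0.156×2.33) = e^(−0.3635) = 0.6953; e^(−k₂τ) = e^(−6.571) = 0.001401.
C_S = 0.156×1.49/(2.82−0.156) × (0.6953−0.001401) = 0.08725×0.6939 = 0.06054 kmol/m³.

0.0605 kmol/m³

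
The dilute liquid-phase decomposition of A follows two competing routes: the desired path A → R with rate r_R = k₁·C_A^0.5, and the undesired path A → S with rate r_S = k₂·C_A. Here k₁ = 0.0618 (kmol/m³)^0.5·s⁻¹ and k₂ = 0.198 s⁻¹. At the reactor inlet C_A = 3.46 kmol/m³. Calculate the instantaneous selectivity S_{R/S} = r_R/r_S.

S_{R/S} = r_R/r_S = (k₁·C_A^0.5)/(k₂·C_A) = (k₁/k₂)·C_A^-0.5.
= (0.0618×3.460^0.5) / (0.198×3.460) = 0.1150/0.6851 = 0.168.
The undesired path is higher order in A, so low C_A (CSTR or dilute feed) favours R.

0.168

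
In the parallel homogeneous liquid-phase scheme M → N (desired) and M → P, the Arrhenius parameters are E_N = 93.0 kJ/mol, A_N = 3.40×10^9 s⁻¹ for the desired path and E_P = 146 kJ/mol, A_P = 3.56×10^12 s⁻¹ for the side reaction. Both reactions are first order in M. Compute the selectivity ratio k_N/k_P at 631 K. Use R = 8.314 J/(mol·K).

Since both paths have the same order in M, the concentration cancels and S_{N/P} = k_N/k_P = (A_N/A_P)·exp[(E_P−E_N)/(RT)].
(E_P−E_N)/(RT) = (146−93.0)×10³/(8.314×631) = 53000/5246 = 10.10.
k_N/k_P = (3.40×10^9/3.56×10^12)·exp(10.10) = 9.551×10^-4 × 24408 = 23.3.
Since E_N < E_P, lowering the temperature improves selectivity toward N.

23.3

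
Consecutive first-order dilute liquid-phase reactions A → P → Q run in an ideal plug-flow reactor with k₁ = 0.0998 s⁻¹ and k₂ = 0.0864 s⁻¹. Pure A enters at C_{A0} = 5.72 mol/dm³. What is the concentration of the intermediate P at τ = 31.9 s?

The intermediate concentration in a first-order A→B→C sequence is C_P = k₁C_{A0}(e^(−k₁τ) − e^(−k₂τ))/(k₂−k₁).
e^(−k₁τ) = e^(−0.0998×31.9) = e^(−3.184) = 0.04144; e^(−k₂τ) = e^(−2.756) = 0.06354.
C_P = 0.0998×5.72/(0.0864−0.0998) × (0.04144−0.06354) = (-42.60)×(-0.02210) = 0.9415 mol/dm³.

0.941 mol/dm³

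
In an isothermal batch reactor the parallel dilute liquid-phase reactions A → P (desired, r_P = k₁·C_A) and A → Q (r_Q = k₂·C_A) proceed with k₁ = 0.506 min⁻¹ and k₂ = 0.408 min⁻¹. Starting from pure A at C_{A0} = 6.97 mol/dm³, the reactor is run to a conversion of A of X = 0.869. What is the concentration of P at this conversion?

3.35 mol/dm³

C_A = C_{A0}(1−X) = 0.9131 mol/dm³.
Both paths are first order in A, so the instantaneous fraction to P is constant: dC_P/d(−C_A) = k₁/(k₁+k₂) = 0.5536.
C_P = 0.5536·(C_{A0}−C_A) = 0.5536×6.057 = 3.35 mol/dm³.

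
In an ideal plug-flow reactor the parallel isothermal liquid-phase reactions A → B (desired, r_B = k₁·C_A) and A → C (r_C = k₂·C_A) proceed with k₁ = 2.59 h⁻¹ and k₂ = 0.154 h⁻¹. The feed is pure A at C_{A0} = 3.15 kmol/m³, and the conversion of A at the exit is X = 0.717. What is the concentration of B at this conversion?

2.13 kmol/m³

C_A = C_{A0}(1−X) = 0.8915 kmol/m³.
Both paths are first order in A, so the instantaneous fraction to B is constant: dC_B/d(−C_A) = k₁/(k₁+k₂) = 0.9439.
C_B = 0.9439·(C_{A0}−C_A) = 0.9439×2.259 = 2.13 kmol/m³.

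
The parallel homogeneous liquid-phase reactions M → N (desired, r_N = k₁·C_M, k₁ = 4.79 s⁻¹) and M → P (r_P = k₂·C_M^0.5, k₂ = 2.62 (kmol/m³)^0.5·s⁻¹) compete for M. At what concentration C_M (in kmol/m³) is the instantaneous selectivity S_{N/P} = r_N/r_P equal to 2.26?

S_{N/P} = (k₁/k₂)·C_M^0.5 ⇒ C_M = (S·k₂/k₁)^(2).
= (2.26×2.62/4.79)^(2) = (1.236)^(2) = 1.53 kmol/m³.

1.53 kmol/m³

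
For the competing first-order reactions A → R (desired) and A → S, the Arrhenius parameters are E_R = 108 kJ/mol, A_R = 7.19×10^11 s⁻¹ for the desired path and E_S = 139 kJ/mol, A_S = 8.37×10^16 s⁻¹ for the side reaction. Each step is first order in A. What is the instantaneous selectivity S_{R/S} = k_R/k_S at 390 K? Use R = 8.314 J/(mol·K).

k_R/k_S = (A_R/A_S)·exp[−(E_R−E_S)/(RT)] = (A_R/A_S)·exp[(E_S−E_R)/(RT)].
(E_S−E_R)/(RT) = (139−108)×10³/(8.314×390) = 31000/3242 = 9.561.
k_R/k_S = (7.19×10^11/8.37×10^16)·exp(9.561) = 8.590×10^-6 × 14195 = 0.122.
Since E_R < E_S, lowering the temperature improves selectivity toward R.

0.122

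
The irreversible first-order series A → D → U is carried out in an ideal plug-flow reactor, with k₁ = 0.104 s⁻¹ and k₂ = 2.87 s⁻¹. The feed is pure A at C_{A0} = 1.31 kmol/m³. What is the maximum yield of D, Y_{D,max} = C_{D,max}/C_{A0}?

0.0320

For a first-order series the maximum intermediate yield is C_{D,max}/C_{A0} = (k₁/k₂)^[k₂/(k₂−k₁)].
= (0.104/2.87)^(2.87/(2.87−0.104)) = (0.03624)^(1.038) = 0.03199.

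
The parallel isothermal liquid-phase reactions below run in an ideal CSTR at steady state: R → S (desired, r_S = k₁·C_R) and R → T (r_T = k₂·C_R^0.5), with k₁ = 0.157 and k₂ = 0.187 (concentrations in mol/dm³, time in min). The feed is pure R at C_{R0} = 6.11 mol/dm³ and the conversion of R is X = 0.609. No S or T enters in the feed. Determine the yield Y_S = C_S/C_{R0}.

Exit C_R = C_{R0}(1−X) = 6.11×0.391 = 2.389 mol/dm³.
A CSTR operates uniformly at the exit composition, giving r_S = 0.3751 and r_T = 0.2890 (each k·C_R^n at C_R = 2.389).
Fraction of consumed R going to S: r_S/(r_S+r_T) = 0.5648.
C_S = 0.5648·C_{R0}·X = 0.5648×6.11×0.609 = 2.10 mol/dm³; Y_S = C_S/C_{R0} = 0.344.

0.344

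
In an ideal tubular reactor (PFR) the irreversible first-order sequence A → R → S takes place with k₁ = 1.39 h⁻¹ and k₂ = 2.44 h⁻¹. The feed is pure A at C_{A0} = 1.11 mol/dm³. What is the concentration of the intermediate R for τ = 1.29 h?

0.181 mol/dm³

Solving the coupled first-order balances gives C_R(τ) = [k₁/(k₂−k₁)]·C_{A0}·(e^(−k₁τ) − e^(−k₂τ)).
e^(−k₁τ) = e^(−1.39×1.29) = e^(−1.793) = 0.1664; e^(−k₂τ) = e^(−3.148) = 0.04296.
C_R = 1.39×1.11/(2.44−1.39) × (0.1664−0.04296) = 1.469×0.1235 = 0.1815 mol/dm³.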